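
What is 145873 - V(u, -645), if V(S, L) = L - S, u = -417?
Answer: 146101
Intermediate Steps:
145873 - V(u, -645) = 145873 - (-645 - 1*(-417)) = 145873 - (-645 + 417) = 145873 - 1*(-228) = 145873 + 228 = 146101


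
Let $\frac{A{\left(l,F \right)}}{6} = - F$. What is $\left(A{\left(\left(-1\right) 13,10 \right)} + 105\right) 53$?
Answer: $2385$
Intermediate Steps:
$A{\left(l,F \right)} = - 6 F$ ($A{\left(l,F \right)} = 6 \left(- F\right) = - 6 F$)
$\left(A{\left(\left(-1\right) 13,10 \right)} + 105\right) 53 = \left(\left(-6\right) 10 + 105\right) 53 = \left(-60 + 105\right) 53 = 45 \cdot 53 = 2385$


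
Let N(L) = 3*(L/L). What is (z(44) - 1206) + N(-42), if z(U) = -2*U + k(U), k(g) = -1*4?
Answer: -1295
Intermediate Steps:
k(g) = -4
z(U) = -4 - 2*U (z(U) = -2*U - 4 = -4 - 2*U)
N(L) = 3 (N(L) = 3*1 = 3)
(z(44) - 1206) + N(-42) = ((-4 - 2*44) - 1206) + 3 = ((-4 - 88) - 1206) + 3 = (-92 - 1206) + 3 = -1298 + 3 = -1295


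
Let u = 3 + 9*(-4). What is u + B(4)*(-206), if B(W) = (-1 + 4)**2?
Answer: -1887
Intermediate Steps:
B(W) = 9 (B(W) = 3**2 = 9)
u = -33 (u = 3 - 36 = -33)
u + B(4)*(-206) = -33 + 9*(-206) = -33 - 1854 = -1887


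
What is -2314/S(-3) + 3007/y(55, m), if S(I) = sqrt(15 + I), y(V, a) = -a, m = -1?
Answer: 3007 - 1157*sqrt(3)/3 ≈ 2339.0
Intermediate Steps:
-2314/S(-3) + 3007/y(55, m) = -2314/sqrt(15 - 3) + 3007/((-1*(-1))) = -2314*sqrt(3)/6 + 3007/1 = -2314*sqrt(3)/6 + 3007*1 = -1157*sqrt(3)/3 + 3007 = 3007 - 1157*sqrt(3)/3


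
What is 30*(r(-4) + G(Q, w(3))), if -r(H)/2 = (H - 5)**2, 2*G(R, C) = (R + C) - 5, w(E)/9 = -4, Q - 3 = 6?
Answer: -5340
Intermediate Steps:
Q = 9 (Q = 3 + 6 = 9)
w(E) = -36 (w(E) = 9*(-4) = -36)
G(R, C) = -5/2 + C/2 + R/2 (G(R, C) = ((R + C) - 5)/2 = ((C + R) - 5)/2 = (-5 + C + R)/2 = -5/2 + C/2 + R/2)
r(H) = -2*(-5 + H)**2 (r(H) = -2*(H - 5)**2 = -2*(-5 + H)**2)
30*(r(-4) + G(Q, w(3))) = 30*(-2*(-5 - 4)**2 + (-5/2 + (1/2)*(-36) + (1/2)*9)) = 30*(-2*(-9)**2 + (-5/2 - 18 + 9/2)) = 30*(-2*81 - 16) = 30*(-162 - 16) = 30*(-178) = -5340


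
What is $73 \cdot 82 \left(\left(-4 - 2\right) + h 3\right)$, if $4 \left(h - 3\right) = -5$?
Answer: $- \frac{8979}{2} \approx -4489.5$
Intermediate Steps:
$h = \frac{7}{4}$ ($h = 3 + \frac{1}{4} \left(-5\right) = 3 - \frac{5}{4} = \frac{7}{4} \approx 1.75$)
$73 \cdot 82 \left(\left(-4 - 2\right) + h 3\right) = 73 \cdot 82 \left(\left(-4 - 2\right) + \frac{7}{4} \cdot 3\right) = 5986 \left(\left(-4 - 2\right) + \frac{21}{4}\right) = 5986 \left(-6 + \frac{21}{4}\right) = 5986 \left(- \frac{3}{4}\right) = - \frac{8979}{2}$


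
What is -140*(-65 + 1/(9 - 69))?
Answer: 27307/3 ≈ 9102.3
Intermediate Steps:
-140*(-65 + 1/(9 - 69)) = -140*(-65 + 1/(-60)) = -140*(-65 - 1/60) = -140*(-3901/60) = 27307/3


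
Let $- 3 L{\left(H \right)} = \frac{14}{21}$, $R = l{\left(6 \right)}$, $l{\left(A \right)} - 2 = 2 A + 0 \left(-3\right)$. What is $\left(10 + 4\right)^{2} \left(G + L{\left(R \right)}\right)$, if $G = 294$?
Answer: $\frac{518224}{9} \approx 57580.0$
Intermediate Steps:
$l{\left(A \right)} = 2 + 2 A$ ($l{\left(A \right)} = 2 + \left(2 A + 0 \left(-3\right)\right) = 2 + \left(2 A + 0\right) = 2 + 2 A$)
$R = 14$ ($R = 2 + 2 \cdot 6 = 2 + 12 = 14$)
$L{\left(H \right)} = - \frac{2}{9}$ ($L{\left(H \right)} = - \frac{14 \cdot \frac{1}{21}}{3} = \left(- \frac{1}{3}\right) \frac{2}{3} = - \frac{2}{9}$)
$\left(10 + 4\right)^{2} \left(G + L{\left(R \right)}\right) = \left(10 + 4\right)^{2} \left(294 - \frac{2}{9}\right) = 14^{2} \cdot \frac{2644}{9} = 196 \cdot \frac{2644}{9} = \frac{518224}{9}$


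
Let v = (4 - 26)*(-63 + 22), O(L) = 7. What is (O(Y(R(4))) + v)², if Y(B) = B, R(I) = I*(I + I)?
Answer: 826281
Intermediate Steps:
R(I) = 2*I² (R(I) = I*(2*I) = 2*I²)
v = 902 (v = -22*(-41) = 902)
(O(Y(R(4))) + v)² = (7 + 902)² = 909² = 826281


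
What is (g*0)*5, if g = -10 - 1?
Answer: 0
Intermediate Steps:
g = -11
(g*0)*5 = -11*0*5 = 0*5 = 0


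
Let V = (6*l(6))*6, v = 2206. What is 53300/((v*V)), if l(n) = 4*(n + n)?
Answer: 13325/952992 ≈ 0.013982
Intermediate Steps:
l(n) = 8*n (l(n) = 4*(2*n) = 8*n)
V = 1728 (V = (6*(8*6))*6 = (6*48)*6 = 288*6 = 1728)
53300/((v*V)) = 53300/((2206*1728)) = 53300/3811968 = 53300*(1/3811968) = 13325/952992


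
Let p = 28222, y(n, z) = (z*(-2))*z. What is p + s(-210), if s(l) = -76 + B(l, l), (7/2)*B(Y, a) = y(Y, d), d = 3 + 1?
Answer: 196958/7 ≈ 28137.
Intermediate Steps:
d = 4
y(n, z) = -2*z² (y(n, z) = (-2*z)*z = -2*z²)
B(Y, a) = -64/7 (B(Y, a) = 2*(-2*4²)/7 = 2*(-2*16)/7 = (2/7)*(-32) = -64/7)
s(l) = -596/7 (s(l) = -76 - 64/7 = -596/7)
p + s(-210) = 28222 - 596/7 = 196958/7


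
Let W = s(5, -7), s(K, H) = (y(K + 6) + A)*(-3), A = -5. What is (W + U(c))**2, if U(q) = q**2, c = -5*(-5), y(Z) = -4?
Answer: 425104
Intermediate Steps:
s(K, H) = 27 (s(K, H) = (-4 - 5)*(-3) = -9*(-3) = 27)
c = 25
W = 27
(W + U(c))**2 = (27 + 25**2)**2 = (27 + 625)**2 = 652**2 = 425104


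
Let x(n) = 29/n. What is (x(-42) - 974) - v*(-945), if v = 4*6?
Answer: 911623/42 ≈ 21705.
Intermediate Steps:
v = 24
(x(-42) - 974) - v*(-945) = (29/(-42) - 974) - 24*(-945) = (29*(-1/42) - 974) - 1*(-22680) = (-29/42 - 974) + 22680 = -40937/42 + 22680 = 911623/42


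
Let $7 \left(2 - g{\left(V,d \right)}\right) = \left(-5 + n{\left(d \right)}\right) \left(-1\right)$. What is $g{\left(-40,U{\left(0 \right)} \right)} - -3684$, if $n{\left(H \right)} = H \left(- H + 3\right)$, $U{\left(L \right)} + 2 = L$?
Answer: $\frac{25787}{7} \approx 3683.9$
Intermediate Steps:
$U{\left(L \right)} = -2 + L$
$n{\left(H \right)} = H \left(3 - H\right)$
$g{\left(V,d \right)} = \frac{9}{7} + \frac{d \left(3 - d\right)}{7}$ ($g{\left(V,d \right)} = 2 - \frac{\left(-5 + d \left(3 - d\right)\right) \left(-1\right)}{7} = 2 - \frac{5 - d \left(3 - d\right)}{7} = 2 + \left(- \frac{5}{7} + \frac{d \left(3 - d\right)}{7}\right) = \frac{9}{7} + \frac{d \left(3 - d\right)}{7}$)
$g{\left(-40,U{\left(0 \right)} \right)} - -3684 = \left(\frac{9}{7} - \frac{\left(-2 + 0\right) \left(-3 + \left(-2 + 0\right)\right)}{7}\right) - -3684 = \left(\frac{9}{7} - - \frac{2 \left(-3 - 2\right)}{7}\right) + 3684 = \left(\frac{9}{7} - \left(- \frac{2}{7}\right) \left(-5\right)\right) + 3684 = \left(\frac{9}{7} - \frac{10}{7}\right) + 3684 = - \frac{1}{7} + 3684 = \frac{25787}{7}$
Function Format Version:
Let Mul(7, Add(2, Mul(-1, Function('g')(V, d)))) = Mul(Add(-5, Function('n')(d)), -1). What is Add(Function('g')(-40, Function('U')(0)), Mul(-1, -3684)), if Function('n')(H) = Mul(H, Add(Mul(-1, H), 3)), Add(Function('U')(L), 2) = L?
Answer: Rational(25787, 7) ≈ 3683.9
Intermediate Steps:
Function('U')(L) = Add(-2, L)
Function('n')(H) = Mul(H, Add(3, Mul(-1, H)))
Function('g')(V, d) = Add(Rational(9, 7), Mul(Rational(1, 7), d, Add(3, Mul(-1, d)))) (Function('g')(V, d) = Add(2, Mul(Rational(-1, 7), Mul(Add(-5, Mul(d, Add(3, Mul(-1, d)))), -1))) = Add(2, Mul(Rational(-1, 7), Add(5, Mul(-1, d, Add(3, Mul(-1, d)))))) = Add(2, Add(Rational(-5, 7), Mul(Rational(1, 7), d, Add(3, Mul(-1, d))))) = Add(Rational(9, 7), Mul(Rational(1, 7), d, Add(3, Mul(-1, d)))))
Add(Function('g')(-40, Function('U')(0)), Mul(-1, -3684)) = Add(Add(Rational(9, 7), Mul(Rational(-1, 7), Add(-2, 0), Add(-3, Add(-2, 0)))), Mul(-1, -3684)) = Add(Add(Rational(9, 7), Mul(Rational(-1, 7), -2, Add(-3, -2))), 3684) = Add(Add(Rational(9, 7), Mul(Rational(-1, 7), -2, -5)), 3684) = Add(Add(Rational(9, 7), Rational(-10, 7)), 3684) = Add(Rational(-1, 7), 3684) = Rational(25787, 7)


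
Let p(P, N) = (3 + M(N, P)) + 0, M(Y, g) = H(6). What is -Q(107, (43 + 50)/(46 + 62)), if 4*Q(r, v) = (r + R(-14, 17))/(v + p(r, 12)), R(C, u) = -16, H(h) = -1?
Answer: -819/103 ≈ -7.9515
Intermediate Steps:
M(Y, g) = -1
p(P, N) = 2 (p(P, N) = (3 - 1) + 0 = 2 + 0 = 2)
Q(r, v) = (-16 + r)/(4*(2 + v)) (Q(r, v) = ((r - 16)/(v + 2))/4 = ((-16 + r)/(2 + v))/4 = (-16 + r)/(4*(2 + v)))
-Q(107, (43 + 50)/(46 + 62)) = -(-16 + 107)/(4*(2 + (43 + 50)/(46 + 62))) = -91/(4*(2 + 93/108)) = -91/(4*(2 + 93*(1/108))) = -91/(4*(2 + 31/36)) = -91/(4*103/36) = -36*91/(4*103) = -1*819/103 = -819/103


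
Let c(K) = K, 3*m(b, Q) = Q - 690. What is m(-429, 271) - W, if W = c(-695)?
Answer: 1666/3 ≈ 555.33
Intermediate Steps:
m(b, Q) = -230 + Q/3 (m(b, Q) = (Q - 690)/3 = (-690 + Q)/3 = -230 + Q/3)
W = -695
m(-429, 271) - W = (-230 + (⅓)*271) - 1*(-695) = (-230 + 271/3) + 695 = -419/3 + 695 = 1666/3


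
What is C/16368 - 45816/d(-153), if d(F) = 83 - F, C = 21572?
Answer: -46551581/241428 ≈ -192.82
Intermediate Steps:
C/16368 - 45816/d(-153) = 21572/16368 - 45816/(83 - 1*(-153)) = 21572*(1/16368) - 45816/(83 + 153) = 5393/4092 - 45816/236 = 5393/4092 - 45816*1/236 = 5393/4092 - 11454/59 = -46551581/241428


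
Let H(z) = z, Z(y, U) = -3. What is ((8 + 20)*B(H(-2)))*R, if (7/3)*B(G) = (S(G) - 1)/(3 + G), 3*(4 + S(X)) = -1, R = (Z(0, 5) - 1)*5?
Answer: 1280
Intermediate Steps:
R = -20 (R = (-3 - 1)*5 = -4*5 = -20)
S(X) = -13/3 (S(X) = -4 + (1/3)*(-1) = -4 - 1/3 = -13/3)
B(G) = -16/(7*(3 + G)) (B(G) = 3*((-13/3 - 1)/(3 + G))/7 = 3*(-16/(3*(3 + G)))/7 = -16/(7*(3 + G)))
((8 + 20)*B(H(-2)))*R = ((8 + 20)*(-16/(21 + 7*(-2))))*(-20) = (28*(-16/(21 - 14)))*(-20) = (28*(-16/7))*(-20) = -64*(-20) = 1280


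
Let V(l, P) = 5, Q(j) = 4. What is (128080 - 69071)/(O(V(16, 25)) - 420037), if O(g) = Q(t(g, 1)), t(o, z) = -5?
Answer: -59009/420033 ≈ -0.14049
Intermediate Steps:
O(g) = 4
(128080 - 69071)/(O(V(16, 25)) - 420037) = (128080 - 69071)/(4 - 420037) = 59009/(-420033) = 59009*(-1/420033) = -59009/420033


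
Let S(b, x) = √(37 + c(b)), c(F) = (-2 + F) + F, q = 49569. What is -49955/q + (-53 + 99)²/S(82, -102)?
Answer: -49955/49569 + 2116*√199/199 ≈ 148.99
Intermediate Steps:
c(F) = -2 + 2*F
S(b, x) = √(35 + 2*b) (S(b, x) = √(37 + (-2 + 2*b)) = √(35 + 2*b))
-49955/q + (-53 + 99)²/S(82, -102) = -49955/49569 + (-53 + 99)²/(√(35 + 2*82)) = -49955*1/49569 + 46²/(√(35 + 164)) = -49955/49569 + 2116/(√199) = -49955/49569 + 2116*(√199/199) = -49955/49569 + 2116*√199/199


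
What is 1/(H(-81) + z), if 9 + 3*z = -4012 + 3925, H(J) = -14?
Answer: -1/46 ≈ -0.021739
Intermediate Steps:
z = -32 (z = -3 + (-4012 + 3925)/3 = -3 + (⅓)*(-87) = -3 - 29 = -32)
1/(H(-81) + z) = 1/(-14 - 32) = 1/(-46) = -1/46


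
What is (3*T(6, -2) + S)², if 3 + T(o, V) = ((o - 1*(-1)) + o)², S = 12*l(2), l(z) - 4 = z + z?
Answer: 352836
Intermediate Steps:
l(z) = 4 + 2*z (l(z) = 4 + (z + z) = 4 + 2*z)
S = 96 (S = 12*(4 + 2*2) = 12*(4 + 4) = 12*8 = 96)
T(o, V) = -3 + (1 + 2*o)² (T(o, V) = -3 + ((o - 1*(-1)) + o)² = -3 + ((o + 1) + o)² = -3 + ((1 + o) + o)² = -3 + (1 + 2*o)²)
(3*T(6, -2) + S)² = (3*(-3 + (1 + 2*6)²) + 96)² = (3*(-3 + (1 + 12)²) + 96)² = (3*(-3 + 13²) + 96)² = (3*(-3 + 169) + 96)² = (3*166 + 96)² = (498 + 96)² = 594² = 352836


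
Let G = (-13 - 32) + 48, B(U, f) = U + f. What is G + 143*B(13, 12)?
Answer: 3578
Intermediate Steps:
G = 3 (G = -45 + 48 = 3)
G + 143*B(13, 12) = 3 + 143*(13 + 12) = 3 + 143*25 = 3 + 3575 = 3578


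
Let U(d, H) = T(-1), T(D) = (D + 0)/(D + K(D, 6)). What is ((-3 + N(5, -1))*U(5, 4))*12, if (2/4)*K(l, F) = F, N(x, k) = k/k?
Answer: 24/11 ≈ 2.1818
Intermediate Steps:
N(x, k) = 1
K(l, F) = 2*F
T(D) = D/(12 + D) (T(D) = (D + 0)/(D + 2*6) = D/(D + 12) = D/(12 + D))
U(d, H) = -1/11 (U(d, H) = -1/(12 - 1) = -1/11)
((-3 + N(5, -1))*U(5, 4))*12 = ((-3 + 1)*(-1/11))*12 = -2*(-1/11)*12 = (2/11)*12 = 24/11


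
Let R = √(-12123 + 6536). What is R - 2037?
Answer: -2037 + I*√5587 ≈ -2037.0 + 74.746*I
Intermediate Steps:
R = I*√5587 (R = √(-5587) = I*√5587 ≈ 74.746*I)
R - 2037 = I*√5587 - 2037 = -2037 + I*√5587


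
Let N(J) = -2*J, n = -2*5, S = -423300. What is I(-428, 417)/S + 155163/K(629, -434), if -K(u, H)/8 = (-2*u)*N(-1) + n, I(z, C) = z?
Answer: 5474095577/712837200 ≈ 7.6793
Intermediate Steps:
n = -10
K(u, H) = 80 + 32*u (K(u, H) = -8*((-2*u)*(-2*(-1)) - 10) = -8*(-2*u*2 - 10) = -8*(-4*u - 10) = -8*(-10 - 4*u) = 80 + 32*u)
I(-428, 417)/S + 155163/K(629, -434) = -428/(-423300) + 155163/(80 + 32*629) = -428*(-1/423300) + 155163/(80 + 20128) = 107/105825 + 155163/20208 = 107/105825 + 155163*(1/20208) = 107/105825 + 51721/6736 = 5474095577/712837200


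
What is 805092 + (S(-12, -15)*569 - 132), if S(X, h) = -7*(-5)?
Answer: 824875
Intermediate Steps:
S(X, h) = 35
805092 + (S(-12, -15)*569 - 132) = 805092 + (35*569 - 132) = 805092 + (19915 - 132) = 805092 + 19783 = 824875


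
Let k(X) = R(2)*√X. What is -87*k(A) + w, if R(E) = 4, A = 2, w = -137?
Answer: -137 - 348*√2 ≈ -629.15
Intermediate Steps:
k(X) = 4*√X
-87*k(A) + w = -348*√2 - 137 = -137 - 348*√2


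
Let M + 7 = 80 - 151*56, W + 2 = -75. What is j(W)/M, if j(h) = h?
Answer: 77/8383 ≈ 0.0091853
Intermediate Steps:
W = -77 (W = -2 - 75 = -77)
M = -8383 (M = -7 + (80 - 151*56) = -7 + (80 - 8456) = -7 - 8376 = -8383)
j(W)/M = -77/(-8383) = -77*(-1/8383) = 77/8383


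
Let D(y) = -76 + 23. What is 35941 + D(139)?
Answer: 35888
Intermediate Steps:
D(y) = -53
35941 + D(139) = 35941 - 53 = 35888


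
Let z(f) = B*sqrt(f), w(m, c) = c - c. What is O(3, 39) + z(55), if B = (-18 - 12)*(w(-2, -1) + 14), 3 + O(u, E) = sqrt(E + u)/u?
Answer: -3 - 420*sqrt(55) + sqrt(42)/3 ≈ -3115.6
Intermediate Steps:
w(m, c) = 0
O(u, E) = -3 + sqrt(E + u)/u
B = -420 (B = (-18 - 12)*(0 + 14) = -30*14 = -420)
z(f) = -420*sqrt(f)
O(3, 39) + z(55) = (-3 + sqrt(39 + 3)/3) - 420*sqrt(55) = (-3 + sqrt(42)/3) - 420*sqrt(55) = -3 - 420*sqrt(55) + sqrt(42)/3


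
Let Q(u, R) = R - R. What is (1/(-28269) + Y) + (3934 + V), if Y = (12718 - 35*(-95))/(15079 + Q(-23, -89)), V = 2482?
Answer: 2735390602904/426268251 ≈ 6417.1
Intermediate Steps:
Q(u, R) = 0
Y = 16043/15079 (Y = (12718 - 35*(-95))/(15079 + 0) = (12718 + 3325)/15079 = 16043*(1/15079) = 16043/15079 ≈ 1.0639)
(1/(-28269) + Y) + (3934 + V) = (1/(-28269) + 16043/15079) + (3934 + 2482) = (-1/28269 + 16043/15079) + 6416 = 453504488/426268251 + 6416 = 2735390602904/426268251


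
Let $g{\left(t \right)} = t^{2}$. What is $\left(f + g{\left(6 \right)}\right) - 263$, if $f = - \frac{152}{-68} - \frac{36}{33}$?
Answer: $- \frac{42235}{187} \approx -225.86$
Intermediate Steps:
$f = \frac{214}{187}$ ($f = \left(-152\right) \left(- \frac{1}{68}\right) - \frac{12}{11} = \frac{38}{17} - \frac{12}{11} = \frac{214}{187} \approx 1.1444$)
$\left(f + g{\left(6 \right)}\right) - 263 = \left(\frac{214}{187} + 6^{2}\right) - 263 = \left(\frac{214}{187} + 36\right) - 263 = \frac{6946}{187} - 263 = - \frac{42235}{187}$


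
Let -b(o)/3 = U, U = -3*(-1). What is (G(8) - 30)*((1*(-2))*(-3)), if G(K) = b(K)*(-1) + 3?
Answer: -108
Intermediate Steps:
U = 3
b(o) = -9 (b(o) = -3*3 = -9)
G(K) = 12 (G(K) = -9*(-1) + 3 = 9 + 3 = 12)
(G(8) - 30)*((1*(-2))*(-3)) = (12 - 30)*((1*(-2))*(-3)) = -(-36)*(-3) = -18*6 = -108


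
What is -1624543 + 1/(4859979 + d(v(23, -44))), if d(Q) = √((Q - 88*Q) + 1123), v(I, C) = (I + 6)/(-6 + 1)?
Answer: -191853621195751486486/118096979394067 - √40690/118096979394067 ≈ -1.6245e+6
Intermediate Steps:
v(I, C) = -6/5 - I/5 (v(I, C) = (6 + I)/(-5) = (6 + I)*(-⅕) = -6/5 - I/5)
d(Q) = √(1123 - 87*Q) (d(Q) = √(-87*Q + 1123) = √(1123 - 87*Q))
-1624543 + 1/(4859979 + d(v(23, -44))) = -1624543 + 1/(4859979 + √(1123 - 87*(-6/5 - ⅕*23))) = -1624543 + 1/(4859979 + √(1123 - 87*(-6/5 - 23/5))) = -1624543 + 1/(4859979 + √(1123 - 87*(-29/5))) = -1624543 + 1/(4859979 + √(1123 + 2523/5)) = -1624543 + 1/(4859979 + √(8138/5)) = -1624543 + 1/(4859979 + √40690/5)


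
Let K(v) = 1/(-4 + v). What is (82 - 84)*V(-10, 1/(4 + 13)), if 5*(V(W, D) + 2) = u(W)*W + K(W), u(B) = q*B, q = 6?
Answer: -8259/35 ≈ -235.97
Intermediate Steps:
u(B) = 6*B
V(W, D) = -2 + 1/(5*(-4 + W)) + 6*W²/5 (V(W, D) = -2 + ((6*W)*W + 1/(-4 + W))/5 = -2 + (6*W² + 1/(-4 + W))/5 = -2 + (1/(-4 + W) + 6*W²)/5 = -2 + (1/(5*(-4 + W)) + 6*W²/5) = -2 + 1/(5*(-4 + W)) + 6*W²/5)
(82 - 84)*V(-10, 1/(4 + 13)) = (82 - 84)*((1 + 2*(-5 + 3*(-10)²)*(-4 - 10))/(5*(-4 - 10))) = -2*(1 + 2*(-5 + 3*100)*(-14))/(5*(-14)) = -2*(-1)*(1 + 2*(-5 + 300)*(-14))/(5*14) = -2*(-1)*(1 + 2*295*(-14))/(5*14) = -2*(-1)*(1 - 8260)/(5*14) = -2*(-1)*(-8259)/(5*14) = -2*8259/70 = -8259/35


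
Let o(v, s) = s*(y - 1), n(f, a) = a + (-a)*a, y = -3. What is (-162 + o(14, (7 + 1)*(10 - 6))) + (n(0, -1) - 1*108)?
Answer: -400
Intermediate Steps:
n(f, a) = a - a**2
o(v, s) = -4*s (o(v, s) = s*(-3 - 1) = s*(-4) = -4*s)
(-162 + o(14, (7 + 1)*(10 - 6))) + (n(0, -1) - 1*108) = (-162 - 4*(7 + 1)*(10 - 6)) + (-(1 - 1*(-1)) - 1*108) = (-162 - 32*4) + (-(1 + 1) - 108) = (-162 - 4*32) + (-1*2 - 108) = (-162 - 128) + (-2 - 108) = -290 - 110 = -400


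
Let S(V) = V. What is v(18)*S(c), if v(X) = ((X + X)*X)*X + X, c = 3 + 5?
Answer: 93456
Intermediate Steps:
c = 8
v(X) = X + 2*X³ (v(X) = ((2*X)*X)*X + X = (2*X²)*X + X = 2*X³ + X = X + 2*X³)
v(18)*S(c) = (18 + 2*18³)*8 = (18 + 2*5832)*8 = (18 + 11664)*8 = 11682*8 = 93456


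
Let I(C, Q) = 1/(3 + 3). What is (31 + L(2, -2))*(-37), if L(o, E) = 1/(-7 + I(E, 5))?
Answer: -46805/41 ≈ -1141.6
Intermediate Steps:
I(C, Q) = ⅙ (I(C, Q) = 1/6 = ⅙)
L(o, E) = -6/41 (L(o, E) = 1/(-7 + ⅙) = 1/(-41/6) = -6/41)
(31 + L(2, -2))*(-37) = (31 - 6/41)*(-37) = (1265/41)*(-37) = -46805/41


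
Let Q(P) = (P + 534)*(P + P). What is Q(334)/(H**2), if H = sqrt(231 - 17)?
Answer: 289912/107 ≈ 2709.5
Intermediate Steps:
Q(P) = 2*P*(534 + P) (Q(P) = (534 + P)*(2*P) = 2*P*(534 + P))
H = sqrt(214) ≈ 14.629
Q(334)/(H**2) = (2*334*(534 + 334))/((sqrt(214))**2) = (2*334*868)/214 = 579824*(1/214) = 289912/107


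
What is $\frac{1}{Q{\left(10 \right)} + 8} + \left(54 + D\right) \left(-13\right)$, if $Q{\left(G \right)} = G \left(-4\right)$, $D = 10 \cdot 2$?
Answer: $- \frac{30785}{32} \approx -962.03$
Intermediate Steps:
$D = 20$
$Q{\left(G \right)} = - 4 G$
$\frac{1}{Q{\left(10 \right)} + 8} + \left(54 + D\right) \left(-13\right) = \frac{1}{\left(-4\right) 10 + 8} + \left(54 + 20\right) \left(-13\right) = \frac{1}{-40 + 8} + 74 \left(-13\right) = \frac{1}{-32} - 962 = - \frac{1}{32} - 962 = - \frac{30785}{32}$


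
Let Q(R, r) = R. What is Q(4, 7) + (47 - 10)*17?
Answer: 633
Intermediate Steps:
Q(4, 7) + (47 - 10)*17 = 4 + (47 - 10)*17 = 4 + 37*17 = 4 + 629 = 633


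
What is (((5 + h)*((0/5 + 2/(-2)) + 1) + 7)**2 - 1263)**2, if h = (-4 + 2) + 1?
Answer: 1473796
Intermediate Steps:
h = -1 (h = -2 + 1 = -1)
(((5 + h)*((0/5 + 2/(-2)) + 1) + 7)**2 - 1263)**2 = (((5 - 1)*((0/5 + 2/(-2)) + 1) + 7)**2 - 1263)**2 = ((4*((0*(1/5) + 2*(-1/2)) + 1) + 7)**2 - 1263)**2 = ((4*((0 - 1) + 1) + 7)**2 - 1263)**2 = ((4*(-1 + 1) + 7)**2 - 1263)**2 = ((4*0 + 7)**2 - 1263)**2 = ((0 + 7)**2 - 1263)**2 = (7**2 - 1263)**2 = (49 - 1263)**2 = (-1214)**2 = 1473796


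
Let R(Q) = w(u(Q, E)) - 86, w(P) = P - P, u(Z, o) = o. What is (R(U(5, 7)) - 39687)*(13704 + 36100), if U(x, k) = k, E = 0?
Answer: -1980854492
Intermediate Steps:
w(P) = 0
R(Q) = -86 (R(Q) = 0 - 86 = -86)
(R(U(5, 7)) - 39687)*(13704 + 36100) = (-86 - 39687)*(13704 + 36100) = -39773*49804 = -1980854492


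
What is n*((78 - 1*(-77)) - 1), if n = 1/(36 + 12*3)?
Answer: 77/36 ≈ 2.1389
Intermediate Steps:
n = 1/72 (n = 1/(36 + 36) = 1/72 ≈ 0.013889)
n*((78 - 1*(-77)) - 1) = ((78 - 1*(-77)) - 1)/72 = ((78 + 77) - 1)/72 = (155 - 1)/72 = (1/72)*154 = 77/36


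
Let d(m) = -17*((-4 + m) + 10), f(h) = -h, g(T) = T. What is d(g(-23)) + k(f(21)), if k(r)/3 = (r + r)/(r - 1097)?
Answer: 161614/559 ≈ 289.11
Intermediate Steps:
k(r) = 6*r/(-1097 + r) (k(r) = 3*((r + r)/(r - 1097)) = 3*((2*r)/(-1097 + r)) = 3*(2*r/(-1097 + r)) = 6*r/(-1097 + r))
d(m) = -102 - 17*m (d(m) = -17*(6 + m) = -102 - 17*m)
d(g(-23)) + k(f(21)) = (-102 - 17*(-23)) + 6*(-1*21)/(-1097 - 1*21) = (-102 + 391) + 6*(-21)/(-1097 - 21) = 289 + 6*(-21)/(-1118) = 289 + 6*(-21)*(-1/1118) = 289 + 63/559 = 161614/559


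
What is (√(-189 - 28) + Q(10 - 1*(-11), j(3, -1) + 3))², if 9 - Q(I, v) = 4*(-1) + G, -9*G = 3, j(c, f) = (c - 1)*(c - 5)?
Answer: -353/9 + 80*I*√217/3 ≈ -39.222 + 392.82*I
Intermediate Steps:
j(c, f) = (-1 + c)*(-5 + c)
G = -⅓ (G = -⅑*3 = -⅓ ≈ -0.33333)
Q(I, v) = 40/3 (Q(I, v) = 9 - (4*(-1) - ⅓) = 9 - (-4 - ⅓) = 9 - 1*(-13/3) = 9 + 13/3 = 40/3)
(√(-189 - 28) + Q(10 - 1*(-11), j(3, -1) + 3))² = (√(-189 - 28) + 40/3)² = (√(-217) + 40/3)² = (I*√217 + 40/3)² = (40/3 + I*√217)²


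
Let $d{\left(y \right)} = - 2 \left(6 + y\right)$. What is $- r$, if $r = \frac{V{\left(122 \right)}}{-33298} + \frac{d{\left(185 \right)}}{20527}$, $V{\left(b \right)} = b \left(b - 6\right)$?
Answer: $\frac{151608970}{341754023} \approx 0.44362$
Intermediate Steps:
$V{\left(b \right)} = b \left(-6 + b\right)$
$d{\left(y \right)} = -12 - 2 y$
$r = - \frac{151608970}{341754023}$ ($r = \frac{122 \left(-6 + 122\right)}{-33298} + \frac{-12 - 370}{20527} = 122 \cdot 116 \left(- \frac{1}{33298}\right) + \left(-12 - 370\right) \frac{1}{20527} = 14152 \left(- \frac{1}{33298}\right) - \frac{382}{20527} = - \frac{7076}{16649} - \frac{382}{20527} = - \frac{151608970}{341754023} \approx -0.44362$)
$- r = \left(-1\right) \left(- \frac{151608970}{341754023}\right) = \frac{151608970}{341754023}$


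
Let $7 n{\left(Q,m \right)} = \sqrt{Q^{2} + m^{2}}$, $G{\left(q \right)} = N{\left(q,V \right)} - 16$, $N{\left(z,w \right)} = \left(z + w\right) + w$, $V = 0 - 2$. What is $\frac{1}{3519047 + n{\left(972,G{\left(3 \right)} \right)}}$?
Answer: $\frac{172433303}{606800896677168} - \frac{7 \sqrt{945073}}{606800896677168} \approx 2.8416 \cdot 10^{-7}$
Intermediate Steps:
$V = -2$
$N{\left(z,w \right)} = z + 2 w$ ($N{\left(z,w \right)} = \left(w + z\right) + w = z + 2 w$)
$G{\left(q \right)} = -20 + q$ ($G{\left(q \right)} = \left(q + 2 \left(-2\right)\right) - 16 = \left(q - 4\right) - 16 = \left(-4 + q\right) - 16 = -20 + q$)
$n{\left(Q,m \right)} = \frac{\sqrt{Q^{2} + m^{2}}}{7}$
$\frac{1}{3519047 + n{\left(972,G{\left(3 \right)} \right)}} = \frac{1}{3519047 + \frac{\sqrt{972^{2} + \left(-20 + 3\right)^{2}}}{7}} = \frac{1}{3519047 + \frac{\sqrt{944784 + \left(-17\right)^{2}}}{7}} = \frac{1}{3519047 + \frac{\sqrt{944784 + 289}}{7}} = \frac{1}{3519047 + \frac{\sqrt{945073}}{7}}$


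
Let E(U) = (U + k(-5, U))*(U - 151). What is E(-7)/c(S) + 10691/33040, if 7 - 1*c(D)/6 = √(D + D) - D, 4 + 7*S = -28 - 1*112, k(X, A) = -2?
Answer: -5089229869/364794640 + 19908*I*√14/11041 ≈ -13.951 + 6.7466*I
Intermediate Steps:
S = -144/7 (S = -4/7 + (-28 - 1*112)/7 = -4/7 + (-28 - 112)/7 = -4/7 + (⅐)*(-140) = -4/7 - 20 = -144/7 ≈ -20.571)
c(D) = 42 + 6*D - 6*√2*√D (c(D) = 42 - 6*(√(D + D) - D) = 42 - 6*(√(2*D) - D) = 42 - 6*(√2*√D - D) = 42 - 6*(-D + √2*√D) = 42 + (6*D - 6*√2*√D) = 42 + 6*D - 6*√2*√D)
E(U) = (-151 + U)*(-2 + U) (E(U) = (U - 2)*(U - 151) = (-2 + U)*(-151 + U) = (-151 + U)*(-2 + U))
E(-7)/c(S) + 10691/33040 = (302 + (-7)² - 153*(-7))/(42 + 6*(-144/7) - 6*√2*√(-144/7)) + 10691/33040 = (302 + 49 + 1071)/(42 - 864/7 - 6*√2*12*I*√7/7) + 10691*(1/33040) = 1422/(42 - 864/7 - 72*I*√14/7) + 10691/33040 = 1422/(-570/7 - 72*I*√14/7) + 10691/33040 = 10691/33040 + 1422/(-570/7 - 72*I*√14/7)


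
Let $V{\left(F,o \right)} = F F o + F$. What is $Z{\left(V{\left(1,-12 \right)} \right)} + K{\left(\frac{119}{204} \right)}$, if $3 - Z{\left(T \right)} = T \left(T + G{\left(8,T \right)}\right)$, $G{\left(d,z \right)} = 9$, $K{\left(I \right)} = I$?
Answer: $- \frac{221}{12} \approx -18.417$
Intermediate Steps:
$V{\left(F,o \right)} = F + o F^{2}$ ($V{\left(F,o \right)} = F^{2} o + F = o F^{2} + F = F + o F^{2}$)
$Z{\left(T \right)} = 3 - T \left(9 + T\right)$ ($Z{\left(T \right)} = 3 - T \left(T + 9\right) = 3 - T \left(9 + T\right)$)
$Z{\left(V{\left(1,-12 \right)} \right)} + K{\left(\frac{119}{204} \right)} = \left(3 - \left(1 \left(1 + 1 \left(-12\right)\right)\right)^{2} - 9 \cdot 1 \left(1 + 1 \left(-12\right)\right)\right) + \frac{119}{204} = \left(3 - \left(1 \left(1 - 12\right)\right)^{2} - 9 \cdot 1 \left(1 - 12\right)\right) + 119 \cdot \frac{1}{204} = \left(3 - \left(1 \left(-11\right)\right)^{2} - 9 \cdot 1 \left(-11\right)\right) + \frac{7}{12} = \left(3 - \left(-11\right)^{2} - -99\right) + \frac{7}{12} = \left(3 - 121 + 99\right) + \frac{7}{12} = -19 + \frac{7}{12} = - \frac{221}{12}$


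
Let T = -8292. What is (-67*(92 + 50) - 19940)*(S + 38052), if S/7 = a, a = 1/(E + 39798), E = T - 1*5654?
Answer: -14487249020097/12926 ≈ -1.1208e+9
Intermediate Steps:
E = -13946 (E = -8292 - 1*5654 = -8292 - 5654 = -13946)
a = 1/25852 (a = 1/(-13946 + 39798) = 1/25852 ≈ 3.8682e-5)
S = 7/25852 (S = 7*(1/25852) = 7/25852 ≈ 0.00027077)
(-67*(92 + 50) - 19940)*(S + 38052) = (-67*(92 + 50) - 19940)*(7/25852 + 38052) = (-67*142 - 19940)*(983720311/25852) = (-9514 - 19940)*(983720311/25852) = -29454*983720311/25852 = -14487249020097/12926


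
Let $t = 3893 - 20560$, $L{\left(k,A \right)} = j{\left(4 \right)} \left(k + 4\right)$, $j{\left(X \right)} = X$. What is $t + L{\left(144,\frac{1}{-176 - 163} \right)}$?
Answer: $-16075$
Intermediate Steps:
$L{\left(k,A \right)} = 16 + 4 k$ ($L{\left(k,A \right)} = 4 \left(k + 4\right) = 4 \left(4 + k\right) = 16 + 4 k$)
$t = -16667$ ($t = 3893 - 20560 = -16667$)
$t + L{\left(144,\frac{1}{-176 - 163} \right)} = -16667 + \left(16 + 4 \cdot 144\right) = -16667 + \left(16 + 576\right) = -16667 + 592 = -16075$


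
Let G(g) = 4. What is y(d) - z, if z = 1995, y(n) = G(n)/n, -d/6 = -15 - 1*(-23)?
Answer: -23941/12 ≈ -1995.1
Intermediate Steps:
d = -48 (d = -6*(-15 - 1*(-23)) = -6*(-15 + 23) = -6*8 = -48)
y(n) = 4/n
y(d) - z = 4/(-48) - 1*1995 = 4*(-1/48) - 1995 = -1/12 - 1995 = -23941/12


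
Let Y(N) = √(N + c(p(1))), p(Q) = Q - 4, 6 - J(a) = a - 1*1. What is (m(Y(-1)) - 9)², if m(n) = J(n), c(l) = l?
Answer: 8*I ≈ 8.0*I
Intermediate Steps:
J(a) = 7 - a (J(a) = 6 - (a - 1*1) = 6 - (a - 1) = 6 - (-1 + a) = 6 + (1 - a) = 7 - a)
p(Q) = -4 + Q
Y(N) = √(-3 + N) (Y(N) = √(N + (-4 + 1)) = √(N - 3) = √(-3 + N))
m(n) = 7 - n
(m(Y(-1)) - 9)² = ((7 - √(-3 - 1)) - 9)² = ((7 - √(-4)) - 9)² = ((7 - 2*I) - 9)² = (-2 - 2*I)²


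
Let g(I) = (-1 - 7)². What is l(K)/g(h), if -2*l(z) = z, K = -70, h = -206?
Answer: 35/64 ≈ 0.54688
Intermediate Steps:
g(I) = 64 (g(I) = (-8)² = 64)
l(z) = -z/2
l(K)/g(h) = -½*(-70)/64 = 35*(1/64) = 35/64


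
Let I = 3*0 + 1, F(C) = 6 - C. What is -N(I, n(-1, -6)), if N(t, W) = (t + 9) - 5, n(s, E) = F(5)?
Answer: -5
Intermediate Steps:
n(s, E) = 1 (n(s, E) = 6 - 1*5 = 6 - 5 = 1)
I = 1 (I = 0 + 1 = 1)
N(t, W) = 4 + t (N(t, W) = (9 + t) - 5 = 4 + t)
-N(I, n(-1, -6)) = -(4 + 1) = -1*5 = -5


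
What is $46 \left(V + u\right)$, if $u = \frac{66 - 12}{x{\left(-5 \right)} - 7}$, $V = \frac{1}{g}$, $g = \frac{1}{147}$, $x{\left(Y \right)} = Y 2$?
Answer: $\frac{112470}{17} \approx 6615.9$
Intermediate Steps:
$x{\left(Y \right)} = 2 Y$
$g = \frac{1}{147} \approx 0.0068027$
$V = 147$ ($V = \frac{1}{\frac{1}{147}} = 147$)
$u = - \frac{54}{17}$ ($u = \frac{66 - 12}{2 \left(-5\right) - 7} = \frac{54}{-10 - 7} = \frac{54}{-17} = 54 \left(- \frac{1}{17}\right) = - \frac{54}{17} \approx -3.1765$)
$46 \left(V + u\right) = 46 \left(147 - \frac{54}{17}\right) = 46 \cdot \frac{2445}{17} = \frac{112470}{17}$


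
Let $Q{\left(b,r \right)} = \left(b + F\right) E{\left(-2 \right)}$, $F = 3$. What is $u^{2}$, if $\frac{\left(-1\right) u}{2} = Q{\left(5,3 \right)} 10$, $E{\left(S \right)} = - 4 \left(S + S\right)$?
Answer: $6553600$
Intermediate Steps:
$E{\left(S \right)} = - 8 S$ ($E{\left(S \right)} = - 4 \cdot 2 S = - 8 S$)
$Q{\left(b,r \right)} = 48 + 16 b$ ($Q{\left(b,r \right)} = \left(b + 3\right) \left(\left(-8\right) \left(-2\right)\right) = \left(3 + b\right) 16 = 48 + 16 b$)
$u = -2560$ ($u = - 2 \left(48 + 16 \cdot 5\right) 10 = - 2 \left(48 + 80\right) 10 = - 2 \cdot 128 \cdot 10 = \left(-2\right) 1280 = -2560$)
$u^{2} = \left(-2560\right)^{2} = 6553600$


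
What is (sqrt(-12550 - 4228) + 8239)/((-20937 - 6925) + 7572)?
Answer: -8239/20290 - I*sqrt(16778)/20290 ≈ -0.40606 - 0.0063839*I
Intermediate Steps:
(sqrt(-12550 - 4228) + 8239)/((-20937 - 6925) + 7572) = (sqrt(-16778) + 8239)/(-27862 + 7572) = (I*sqrt(16778) + 8239)/(-20290) = (8239 + I*sqrt(16778))*(-1/20290) = -8239/20290 - I*sqrt(16778)/20290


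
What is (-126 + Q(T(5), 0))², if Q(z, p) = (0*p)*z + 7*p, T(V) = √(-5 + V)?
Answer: 15876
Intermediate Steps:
Q(z, p) = 7*p (Q(z, p) = 0*z + 7*p = 0 + 7*p = 7*p)
(-126 + Q(T(5), 0))² = (-126 + 7*0)² = (-126 + 0)² = (-126)² = 15876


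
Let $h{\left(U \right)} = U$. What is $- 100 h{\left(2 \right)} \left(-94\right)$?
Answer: $18800$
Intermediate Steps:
$- 100 h{\left(2 \right)} \left(-94\right) = \left(-100\right) 2 \left(-94\right) = \left(-200\right) \left(-94\right) = 18800$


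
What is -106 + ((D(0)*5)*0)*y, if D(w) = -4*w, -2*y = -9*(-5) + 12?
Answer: -106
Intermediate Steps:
y = -57/2 (y = -(-9*(-5) + 12)/2 = -(45 + 12)/2 = -½*57 = -57/2 ≈ -28.500)
-106 + ((D(0)*5)*0)*y = -106 + ((-4*0*5)*0)*(-57/2) = -106 + ((0*5)*0)*(-57/2) = -106 + (0*0)*(-57/2) = -106 + 0*(-57/2) = -106 + 0 = -106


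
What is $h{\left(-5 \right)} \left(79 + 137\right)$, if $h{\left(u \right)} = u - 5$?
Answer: $-2160$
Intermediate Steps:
$h{\left(u \right)} = -5 + u$
$h{\left(-5 \right)} \left(79 + 137\right) = \left(-5 - 5\right) \left(79 + 137\right) = \left(-10\right) 216 = -2160$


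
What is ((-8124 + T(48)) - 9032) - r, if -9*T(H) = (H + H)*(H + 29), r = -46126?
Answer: 84446/3 ≈ 28149.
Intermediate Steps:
T(H) = -2*H*(29 + H)/9 (T(H) = -(H + H)*(H + 29)/9 = -2*H*(29 + H)/9)
((-8124 + T(48)) - 9032) - r = ((-8124 - 2/9*48*(29 + 48)) - 9032) - 1*(-46126) = ((-8124 - 2/9*48*77) - 9032) + 46126 = ((-8124 - 2464/3) - 9032) + 46126 = (-26836/3 - 9032) + 46126 = -53932/3 + 46126 = 84446/3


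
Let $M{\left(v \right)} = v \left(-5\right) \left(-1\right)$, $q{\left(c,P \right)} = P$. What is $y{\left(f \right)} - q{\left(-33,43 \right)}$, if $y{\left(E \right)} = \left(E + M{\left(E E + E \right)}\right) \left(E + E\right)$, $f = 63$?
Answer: $2548055$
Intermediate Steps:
$M{\left(v \right)} = 5 v$ ($M{\left(v \right)} = - 5 v \left(-1\right) = 5 v$)
$y{\left(E \right)} = 2 E \left(5 E^{2} + 6 E\right)$ ($y{\left(E \right)} = \left(E + 5 \left(E E + E\right)\right) \left(E + E\right) = \left(E + 5 \left(E^{2} + E\right)\right) 2 E = \left(E + 5 \left(E + E^{2}\right)\right) 2 E = \left(E + \left(5 E + 5 E^{2}\right)\right) 2 E = \left(5 E^{2} + 6 E\right) 2 E = 2 E \left(5 E^{2} + 6 E\right)$)
$y{\left(f \right)} - q{\left(-33,43 \right)} = 63^{2} \left(12 + 10 \cdot 63\right) - 43 = 3969 \left(12 + 630\right) - 43 = 3969 \cdot 642 - 43 = 2548098 - 43 = 2548055$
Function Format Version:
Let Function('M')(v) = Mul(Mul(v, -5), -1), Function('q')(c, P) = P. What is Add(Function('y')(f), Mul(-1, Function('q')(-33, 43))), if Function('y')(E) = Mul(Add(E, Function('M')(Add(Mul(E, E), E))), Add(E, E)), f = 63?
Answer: 2548055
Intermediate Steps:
Function('M')(v) = Mul(5, v) (Function('M')(v) = Mul(Mul(-5, v), -1) = Mul(5, v))
Function('y')(E) = Mul(2, E, Add(Mul(5, Pow(E, 2)), Mul(6, E))) (Function('y')(E) = Mul(Add(E, Mul(5, Add(Mul(E, E), E))), Add(E, E)) = Mul(Add(E, Mul(5, Add(Pow(E, 2), E))), Mul(2, E)) = Mul(Add(E, Mul(5, Add(E, Pow(E, 2)))), Mul(2, E)) = Mul(Add(E, Add(Mul(5, E), Mul(5, Pow(E, 2)))), Mul(2, E)) = Mul(Add(Mul(5, Pow(E, 2)), Mul(6, E)), Mul(2, E)) = Mul(2, E, Add(Mul(5, Pow(E, 2)), Mul(6, E))))
Add(Function('y')(f), Mul(-1, Function('q')(-33, 43))) = Add(Mul(Pow(63, 2), Add(12, Mul(10, 63))), Mul(-1, 43)) = Add(Mul(3969, Add(12, 630)), -43) = Add(Mul(3969, 642), -43) = Add(2548098, -43) = 2548055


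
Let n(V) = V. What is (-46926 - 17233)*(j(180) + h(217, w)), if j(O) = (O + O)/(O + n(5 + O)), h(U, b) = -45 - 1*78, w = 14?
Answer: 571464213/73 ≈ 7.8283e+6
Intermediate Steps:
h(U, b) = -123 (h(U, b) = -45 - 78 = -123)
j(O) = 2*O/(5 + 2*O) (j(O) = (O + O)/(O + (5 + O)) = (2*O)/(5 + 2*O) = 2*O/(5 + 2*O))
(-46926 - 17233)*(j(180) + h(217, w)) = (-46926 - 17233)*(2*180/(5 + 2*180) - 123) = -64159*(2*180/(5 + 360) - 123) = -64159*(2*180/365 - 123) = -64159*(2*180*(1/365) - 123) = -64159*(72/73 - 123) = -64159*(-8907/73) = 571464213/73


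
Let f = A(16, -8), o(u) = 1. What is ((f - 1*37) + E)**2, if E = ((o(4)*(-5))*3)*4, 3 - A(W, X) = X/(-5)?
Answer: 228484/25 ≈ 9139.4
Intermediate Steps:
A(W, X) = 3 + X/5 (A(W, X) = 3 - X/(-5) = 3 - X*(-1)/5 = 3 - (-1)*X/5 = 3 + X/5)
f = 7/5 (f = 3 + (1/5)*(-8) = 3 - 8/5 = 7/5 ≈ 1.4000)
E = -60 (E = ((1*(-5))*3)*4 = -5*3*4 = -15*4 = -60)
((f - 1*37) + E)**2 = ((7/5 - 1*37) - 60)**2 = ((7/5 - 37) - 60)**2 = (-178/5 - 60)**2 = (-478/5)**2 = 228484/25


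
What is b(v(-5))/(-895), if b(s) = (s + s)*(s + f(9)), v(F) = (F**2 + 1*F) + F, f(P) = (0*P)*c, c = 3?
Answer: -90/179 ≈ -0.50279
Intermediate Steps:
f(P) = 0 (f(P) = (0*P)*3 = 0*3 = 0)
v(F) = F**2 + 2*F (v(F) = (F**2 + F) + F = (F + F**2) + F = F**2 + 2*F)
b(s) = 2*s**2 (b(s) = (s + s)*(s + 0) = (2*s)*s = 2*s**2)
b(v(-5))/(-895) = (2*(-5*(2 - 5))**2)/(-895) = (2*(-5*(-3))**2)*(-1/895) = (2*15**2)*(-1/895) = (2*225)*(-1/895) = 450*(-1/895) = -90/179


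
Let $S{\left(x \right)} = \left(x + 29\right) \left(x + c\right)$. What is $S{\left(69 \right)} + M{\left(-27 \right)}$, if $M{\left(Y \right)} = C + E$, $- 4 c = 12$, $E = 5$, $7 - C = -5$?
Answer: $6485$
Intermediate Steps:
$C = 12$ ($C = 7 - -5 = 7 + 5 = 12$)
$c = -3$ ($c = \left(- \frac{1}{4}\right) 12 = -3$)
$M{\left(Y \right)} = 17$ ($M{\left(Y \right)} = 12 + 5 = 17$)
$S{\left(x \right)} = \left(-3 + x\right) \left(29 + x\right)$ ($S{\left(x \right)} = \left(x + 29\right) \left(x - 3\right) = \left(29 + x\right) \left(-3 + x\right) = \left(-3 + x\right) \left(29 + x\right)$)
$S{\left(69 \right)} + M{\left(-27 \right)} = \left(-87 + 69^{2} + 26 \cdot 69\right) + 17 = \left(-87 + 4761 + 1794\right) + 17 = 6468 + 17 = 6485$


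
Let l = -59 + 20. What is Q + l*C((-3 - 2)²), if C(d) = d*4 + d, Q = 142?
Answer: -4733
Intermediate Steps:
l = -39
C(d) = 5*d (C(d) = 4*d + d = 5*d)
Q + l*C((-3 - 2)²) = 142 - 195*(-3 - 2)² = 142 - 195*(-5)² = 142 - 195*25 = 142 - 39*125 = 142 - 4875 = -4733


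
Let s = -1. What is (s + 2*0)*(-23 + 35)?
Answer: -12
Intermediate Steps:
(s + 2*0)*(-23 + 35) = (-1 + 2*0)*(-23 + 35) = (-1 + 0)*12 = -1*12 = -12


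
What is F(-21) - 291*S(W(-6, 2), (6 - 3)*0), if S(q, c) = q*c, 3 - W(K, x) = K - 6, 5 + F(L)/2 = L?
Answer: -52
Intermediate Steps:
F(L) = -10 + 2*L
W(K, x) = 9 - K (W(K, x) = 3 - (K - 6) = 3 - (-6 + K) = 3 + (6 - K) = 9 - K)
S(q, c) = c*q
F(-21) - 291*S(W(-6, 2), (6 - 3)*0) = (-10 + 2*(-21)) - 291*(6 - 3)*0*(9 - 1*(-6)) = (-10 - 42) - 291*3*0*(9 + 6) = -52 - 0*15 = -52 - 291*0 = -52 + 0 = -52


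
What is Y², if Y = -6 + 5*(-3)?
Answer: 441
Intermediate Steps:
Y = -21 (Y = -6 - 15 = -21)
Y² = (-21)² = 441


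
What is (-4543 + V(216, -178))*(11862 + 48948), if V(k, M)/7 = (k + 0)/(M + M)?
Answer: -24610111050/89 ≈ -2.7652e+8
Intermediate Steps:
V(k, M) = 7*k/(2*M) (V(k, M) = 7*((k + 0)/(M + M)) = 7*(k/((2*M))) = 7*(k*(1/(2*M))) = 7*(k/(2*M)) = 7*k/(2*M))
(-4543 + V(216, -178))*(11862 + 48948) = (-4543 + (7/2)*216/(-178))*(11862 + 48948) = (-4543 + (7/2)*216*(-1/178))*60810 = (-4543 - 378/89)*60810 = -404705/89*60810 = -24610111050/89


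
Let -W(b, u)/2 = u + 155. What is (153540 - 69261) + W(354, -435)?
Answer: 84839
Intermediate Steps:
W(b, u) = -310 - 2*u (W(b, u) = -2*(u + 155) = -2*(155 + u) = -310 - 2*u)
(153540 - 69261) + W(354, -435) = (153540 - 69261) + (-310 - 2*(-435)) = 84279 + (-310 + 870) = 84279 + 560 = 84839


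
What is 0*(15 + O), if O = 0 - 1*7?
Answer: 0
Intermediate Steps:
O = -7 (O = 0 - 7 = -7)
0*(15 + O) = 0*(15 - 7) = 0*8 = 0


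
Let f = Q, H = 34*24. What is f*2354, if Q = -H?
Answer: -1920864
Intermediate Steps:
H = 816
Q = -816 (Q = -1*816 = -816)
f = -816
f*2354 = -816*2354 = -1920864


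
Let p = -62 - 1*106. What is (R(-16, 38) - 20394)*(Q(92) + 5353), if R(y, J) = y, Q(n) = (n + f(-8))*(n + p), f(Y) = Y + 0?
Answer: 21042710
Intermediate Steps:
p = -168 (p = -62 - 106 = -168)
f(Y) = Y
Q(n) = (-168 + n)*(-8 + n) (Q(n) = (n - 8)*(n - 168) = (-8 + n)*(-168 + n) = (-168 + n)*(-8 + n))
(R(-16, 38) - 20394)*(Q(92) + 5353) = (-16 - 20394)*((1344 + 92² - 176*92) + 5353) = -20410*((1344 + 8464 - 16192) + 5353) = -20410*(-6384 + 5353) = -20410*(-1031) = 21042710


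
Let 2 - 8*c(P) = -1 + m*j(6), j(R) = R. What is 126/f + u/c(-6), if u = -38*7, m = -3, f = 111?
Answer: -11122/111 ≈ -100.20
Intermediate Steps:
u = -266
c(P) = 21/8 (c(P) = ¼ - (-1 - 3*6)/8 = ¼ - (-1 - 18)/8 = ¼ - ⅛*(-19) = ¼ + 19/8 = 21/8)
126/f + u/c(-6) = 126/111 - 266/21/8 = 126*(1/111) - 266*8/21 = 42/37 - 304/3 = -11122/111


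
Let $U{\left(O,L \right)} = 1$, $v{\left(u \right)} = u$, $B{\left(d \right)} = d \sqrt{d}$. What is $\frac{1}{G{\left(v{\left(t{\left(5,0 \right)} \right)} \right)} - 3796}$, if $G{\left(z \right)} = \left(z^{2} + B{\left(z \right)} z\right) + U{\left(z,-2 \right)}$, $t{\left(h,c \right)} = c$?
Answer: $- \frac{1}{3795} \approx -0.0002635$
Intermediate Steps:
$B{\left(d \right)} = d^{\frac{3}{2}}$
$G{\left(z \right)} = 1 + z^{2} + z^{\frac{5}{2}}$ ($G{\left(z \right)} = \left(z^{2} + z^{\frac{3}{2}} z\right) + 1 = \left(z^{2} + z^{\frac{5}{2}}\right) + 1 = 1 + z^{2} + z^{\frac{5}{2}}$)
$\frac{1}{G{\left(v{\left(t{\left(5,0 \right)} \right)} \right)} - 3796} = \frac{1}{\left(1 + 0^{2} + 0^{\frac{5}{2}}\right) - 3796} = \frac{1}{\left(1 + 0 + 0\right) - 3796} = \frac{1}{1 - 3796} = \frac{1}{-3795} = - \frac{1}{3795}$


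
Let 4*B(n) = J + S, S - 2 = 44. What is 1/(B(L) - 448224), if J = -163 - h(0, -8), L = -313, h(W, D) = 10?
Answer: -4/1793023 ≈ -2.2309e-6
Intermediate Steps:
S = 46 (S = 2 + 44 = 46)
J = -173 (J = -163 - 1*10 = -163 - 10 = -173)
B(n) = -127/4 (B(n) = (-173 + 46)/4 = (¼)*(-127) = -127/4)
1/(B(L) - 448224) = 1/(-127/4 - 448224) = 1/(-1793023/4) = -4/1793023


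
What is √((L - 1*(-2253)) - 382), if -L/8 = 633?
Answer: I*√3193 ≈ 56.507*I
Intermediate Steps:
L = -5064 (L = -8*633 = -5064)
√((L - 1*(-2253)) - 382) = √((-5064 - 1*(-2253)) - 382) = √((-5064 + 2253) - 382) = √(-2811 - 382) = √(-3193) = I*√3193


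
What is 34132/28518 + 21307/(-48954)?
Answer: 25315831/33239766 ≈ 0.76161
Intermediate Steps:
34132/28518 + 21307/(-48954) = 34132*(1/28518) + 21307*(-1/48954) = 2438/2037 - 21307/48954 = 25315831/33239766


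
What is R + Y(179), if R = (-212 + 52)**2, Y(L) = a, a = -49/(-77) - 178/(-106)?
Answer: 14926150/583 ≈ 25602.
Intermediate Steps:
a = 1350/583 (a = -49*(-1/77) - 178*(-1/106) = 7/11 + 89/53 = 1350/583 ≈ 2.3156)
Y(L) = 1350/583
R = 25600 (R = (-160)**2 = 25600)
R + Y(179) = 25600 + 1350/583 = 14926150/583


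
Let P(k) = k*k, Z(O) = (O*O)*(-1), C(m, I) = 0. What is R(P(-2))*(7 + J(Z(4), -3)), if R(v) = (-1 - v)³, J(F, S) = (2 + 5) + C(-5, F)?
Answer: -1750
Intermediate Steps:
Z(O) = -O² (Z(O) = O²*(-1) = -O²)
J(F, S) = 7 (J(F, S) = (2 + 5) + 0 = 7 + 0 = 7)
P(k) = k²
R(P(-2))*(7 + J(Z(4), -3)) = (-(1 + (-2)²)³)*(7 + 7) = -(1 + 4)³*14 = -1*5³*14 = -1*125*14 = -125*14 = -1750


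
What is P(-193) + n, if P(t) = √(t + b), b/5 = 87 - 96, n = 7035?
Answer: 7035 + I*√238 ≈ 7035.0 + 15.427*I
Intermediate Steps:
b = -45 (b = 5*(87 - 96) = 5*(-9) = -45)
P(t) = √(-45 + t) (P(t) = √(t - 45) = √(-45 + t))
P(-193) + n = √(-45 - 193) + 7035 = √(-238) + 7035 = I*√238 + 7035 = 7035 + I*√238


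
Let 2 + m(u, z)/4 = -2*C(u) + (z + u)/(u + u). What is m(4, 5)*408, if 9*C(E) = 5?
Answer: -9724/3 ≈ -3241.3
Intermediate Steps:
C(E) = 5/9 (C(E) = (⅑)*5 = 5/9)
m(u, z) = -112/9 + 2*(u + z)/u (m(u, z) = -8 + 4*(-2*5/9 + (z + u)/(u + u)) = -8 + 4*(-10/9 + (u + z)/((2*u))) = -8 + 4*(-10/9 + (u + z)*(1/(2*u))) = -8 + 4*(-10/9 + (u + z)/(2*u)) = -8 + (-40/9 + 2*(u + z)/u) = -112/9 + 2*(u + z)/u)
m(4, 5)*408 = (-94/9 + 2*5/4)*408 = (-94/9 + 2*5*(¼))*408 = (-94/9 + 5/2)*408 = -143/18*408 = -9724/3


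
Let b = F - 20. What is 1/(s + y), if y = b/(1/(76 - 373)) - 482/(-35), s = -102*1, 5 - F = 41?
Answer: 35/579032 ≈ 6.0446e-5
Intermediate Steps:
F = -36 (F = 5 - 1*41 = 5 - 41 = -36)
b = -56 (b = -36 - 20 = -56)
s = -102
y = 582602/35 (y = -56/(1/(76 - 373)) - 482/(-35) = -56/(1/(-297)) - 482*(-1/35) = -56/(-1/297) + 482/35 = -56*(-297) + 482/35 = 16632 + 482/35 = 582602/35 ≈ 16646.)
1/(s + y) = 1/(-102 + 582602/35) = 1/(579032/35) = 35/579032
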